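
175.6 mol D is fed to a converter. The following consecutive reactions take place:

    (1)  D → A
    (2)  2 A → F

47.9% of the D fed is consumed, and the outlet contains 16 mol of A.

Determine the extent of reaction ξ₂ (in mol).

Conversion of D: D consumed = 1ξ₁ = 0.479 × 175.6 → ξ₁ = 84.11 mol.
A balance: n_A = 0 + 1ξ₁ − 2ξ₂ = 16 → ξ₂ = (1·84.11 − 16)/2 = 34.06 mol.
Outlet amounts (n = n₀ + Σ ν·ξ):
  D: 175.6 − 1(84.11) = 91.49
  A: 0 + 1(84.11) − 2(34.06) = 16
  F: 0 + 1(34.06) = 34.06

ξ₂ = 34.1 mol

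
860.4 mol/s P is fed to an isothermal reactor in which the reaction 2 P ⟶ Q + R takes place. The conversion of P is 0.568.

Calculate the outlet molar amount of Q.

P reacted = 0.568 × 860.4 = 488.7 mol/s; ν_P = −2, so ξ = 488.7/2 = 244.4 mol/s.
Outlet amounts (n = n₀ + ν ξ):
  P: 860.4 − 2(244.4) = 371.7
  Q: 0 + 1(244.4) = 244.4
  R: 0 + 1(244.4) = 244.4

244 mol/s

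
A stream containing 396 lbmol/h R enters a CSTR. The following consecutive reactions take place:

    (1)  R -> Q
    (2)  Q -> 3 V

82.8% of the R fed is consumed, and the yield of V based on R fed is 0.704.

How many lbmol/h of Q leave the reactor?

235 lbmol/h

Conversion of R: R consumed = 1ξ₁ = 0.828 × 396 → ξ₁ = 327.9 lbmol/h.
Yield of V: 3ξ₂ / 396 = 0.704 → ξ₂ = 92.93 lbmol/h.
Outlet amounts (n = n₀ + Σ ν·ξ):
  R: 396 − 1(327.9) = 68.11
  Q: 0 + 1(327.9) − 1(92.93) = 235
  V: 0 + 3(92.93) = 278.8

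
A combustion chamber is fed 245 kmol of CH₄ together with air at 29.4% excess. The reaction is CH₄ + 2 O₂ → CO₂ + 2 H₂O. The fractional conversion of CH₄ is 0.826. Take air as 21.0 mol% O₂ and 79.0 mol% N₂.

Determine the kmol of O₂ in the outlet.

229 kmol

Stoichiometric O₂ = 2 × 245 = 490 kmol; O₂ fed = 490 × 1.294 = 634.1 kmol.
N₂ fed = 634.1 × 79/21 = 2385 kmol.
Fuel reacted = 0.826 × 245 → ξ = 202.4 kmol.
Outlet (n = n₀ + ν ξ):
  CH₄: 245 − 1(202.4) = 42.63
  O₂: 634.1 − 2(202.4) = 229.3
  N₂: 2385 (inert)
  CO₂: 0 + 1(202.4) = 202.4
  H₂O: 0 + 2(202.4) = 404.7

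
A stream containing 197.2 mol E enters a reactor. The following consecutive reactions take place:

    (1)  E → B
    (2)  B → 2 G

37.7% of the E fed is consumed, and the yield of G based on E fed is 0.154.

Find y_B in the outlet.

0.279

Conversion of E: E consumed = 1ξ₁ = 0.377 × 197.2 → ξ₁ = 74.34 mol.
Yield of G: 2ξ₂ / 197.2 = 0.154 → ξ₂ = 15.18 mol.
Outlet amounts (n = n₀ + Σ ν·ξ):
  E: 197.2 − 1(74.34) = 122.9
  B: 0 + 1(74.34) − 1(15.18) = 59.16
  G: 0 + 2(15.18) = 30.37
Total out = 212.4 mol; y_B = 59.16 / 212.4 = 0.2786.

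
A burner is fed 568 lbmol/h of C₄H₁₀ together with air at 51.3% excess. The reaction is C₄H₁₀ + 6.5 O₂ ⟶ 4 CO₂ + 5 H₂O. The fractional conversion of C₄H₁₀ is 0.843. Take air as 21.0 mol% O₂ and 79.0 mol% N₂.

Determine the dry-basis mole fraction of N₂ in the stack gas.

0.824

Stoichiometric O₂ = 6.5 × 568 = 3692 lbmol/h; O₂ fed = 3692 × 1.513 = 5586 lbmol/h.
N₂ fed = 5586 × 79/21 = 21010 lbmol/h.
Fuel reacted = 0.843 × 568 → ξ = 478.8 lbmol/h.
Outlet (n = n₀ + ν ξ):
  C₄H₁₀: 568 − 1(478.8) = 89.18
  O₂: 5586 − 6.5(478.8) = 2474
  N₂: 21010 (inert)
  CO₂: 0 + 4(478.8) = 1915
  H₂O: 0 + 5(478.8) = 2394
Dry total = 25490 lbmol/h; y_N₂ (dry) = 21010 / 25490 = 0.8243.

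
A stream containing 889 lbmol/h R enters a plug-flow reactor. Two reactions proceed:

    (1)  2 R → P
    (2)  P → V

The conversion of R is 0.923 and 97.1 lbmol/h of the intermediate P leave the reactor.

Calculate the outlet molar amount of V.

Conversion of R: R consumed = 2ξ₁ = 0.923 × 889 → ξ₁ = 410.3 lbmol/h.
P balance: n_P = 0 + 1ξ₁ − 1ξ₂ = 97.1 → ξ₂ = (1·410.3 − 97.1)/1 = 313.2 lbmol/h.
Outlet amounts (n = n₀ + Σ ν·ξ):
  R: 889 − 2(410.3) = 68.45
  P: 0 + 1(410.3) − 1(313.2) = 97.1
  V: 0 + 1(313.2) = 313.2

313 lbmol/h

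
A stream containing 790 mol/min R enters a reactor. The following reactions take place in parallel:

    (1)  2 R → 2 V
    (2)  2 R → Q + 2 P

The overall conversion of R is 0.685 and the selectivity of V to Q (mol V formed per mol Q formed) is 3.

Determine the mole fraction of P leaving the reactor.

0.241

Conversion of R: R consumed = 0.685 × 790 = 541.2 mol/min = 2ξ₁ + 2ξ₂.
Selectivity: 2ξ₁ / (1ξ₂) = 3 → ξ₁ = 1.5 ξ₂.
Substitute: (2·1.5 + 2) ξ₂ = 541.2 → ξ₂ = 108.2 mol/min, ξ₁ = 162.3 mol/min.
Outlet amounts (n = n₀ + Σ ν·ξ):
  R: 790 − 2(162.3) − 2(108.2) = 248.8
  V: 0 + 2(162.3) = 324.7
  Q: 0 + 1(108.2) = 108.2
  P: 0 + 2(108.2) = 216.5
Total out = 898.2 mol/min; y_P = 216.5 / 898.2 = 0.241.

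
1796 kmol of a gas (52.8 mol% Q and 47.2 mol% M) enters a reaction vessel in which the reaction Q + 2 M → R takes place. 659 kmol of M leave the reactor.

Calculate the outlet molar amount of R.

For M: n = n₀ − 2ξ → 659 = 847.7 − 2ξ, giving ξ = 94.36 kmol.
Outlet amounts (n = n₀ + ν ξ):
  Q: 948.3 − 1(94.36) = 853.9
  M: 847.7 − 2(94.36) = 659
  R: 0 + 1(94.36) = 94.36

94.4 kmol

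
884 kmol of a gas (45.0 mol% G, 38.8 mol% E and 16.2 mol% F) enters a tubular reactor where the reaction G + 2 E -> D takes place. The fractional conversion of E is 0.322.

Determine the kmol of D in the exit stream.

E reacted = 0.322 × 343 = 110.4 kmol; ν_E = −2, so ξ = 110.4/2 = 55.22 kmol.
Outlet amounts (n = n₀ + ν ξ):
  G: 397.8 − 1(55.22) = 342.6
  E: 343 − 2(55.22) = 232.5
  D: 0 + 1(55.22) = 55.22
  F: 143.2 (inert)

55.2 kmol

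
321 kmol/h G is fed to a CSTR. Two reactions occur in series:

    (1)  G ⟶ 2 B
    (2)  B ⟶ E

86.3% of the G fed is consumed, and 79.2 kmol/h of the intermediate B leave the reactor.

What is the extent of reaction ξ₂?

Conversion of G: G consumed = 1ξ₁ = 0.863 × 321 → ξ₁ = 277 kmol/h.
B balance: n_B = 0 + 2ξ₁ − 1ξ₂ = 79.2 → ξ₂ = (2·277 − 79.2)/1 = 474.8 kmol/h.
Outlet amounts (n = n₀ + Σ ν·ξ):
  G: 321 − 1(277) = 43.98
  B: 0 + 2(277) − 1(474.8) = 79.2
  E: 0 + 1(474.8) = 474.8

ξ₂ = 475 kmol/h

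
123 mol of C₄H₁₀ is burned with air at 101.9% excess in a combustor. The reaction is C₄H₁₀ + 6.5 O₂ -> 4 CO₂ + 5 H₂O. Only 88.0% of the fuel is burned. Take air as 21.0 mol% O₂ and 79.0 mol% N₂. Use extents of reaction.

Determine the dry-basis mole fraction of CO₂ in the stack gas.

Stoichiometric O₂ = 6.5 × 123 = 799.5 mol; O₂ fed = 799.5 × 2.019 = 1614 mol.
N₂ fed = 1614 × 79/21 = 6072 mol.
Fuel reacted = 0.88 × 123 → ξ = 108.2 mol.
Outlet (n = n₀ + ν ξ):
  C₄H₁₀: 123 − 1(108.2) = 14.76
  O₂: 1614 − 6.5(108.2) = 910.6
  N₂: 6072 (inert)
  CO₂: 0 + 4(108.2) = 433
  H₂O: 0 + 5(108.2) = 541.2
Dry total = 7431 mol; y_CO₂ (dry) = 433 / 7431 = 0.05827.

0.0583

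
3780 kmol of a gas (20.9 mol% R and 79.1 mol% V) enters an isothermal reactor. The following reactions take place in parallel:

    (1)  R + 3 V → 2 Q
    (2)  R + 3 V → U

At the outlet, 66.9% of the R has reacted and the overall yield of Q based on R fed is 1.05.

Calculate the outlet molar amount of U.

Yield of Q: 2ξ₁ / 790 = 1.05 → ξ₁ = 414.8 kmol.
Conversion of R: 1ξ₁ + 1ξ₂ = 0.669 × 790 = 528.5 → ξ₂ = 113.8 kmol.
Outlet amounts (n = n₀ + Σ ν·ξ):
  R: 790 − 1(414.8) − 1(113.8) = 261.5
  V: 2990 − 3(414.8) − 3(113.8) = 1404
  Q: 0 + 2(414.8) = 829.5
  U: 0 + 1(113.8) = 113.8

114 kmol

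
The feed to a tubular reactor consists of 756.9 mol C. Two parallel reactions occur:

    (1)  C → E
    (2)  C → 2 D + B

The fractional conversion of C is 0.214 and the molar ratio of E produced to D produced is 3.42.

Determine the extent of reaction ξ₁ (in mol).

ξ₁ = 141 mol

Conversion of C: C consumed = 0.214 × 756.9 = 162 mol = 1ξ₁ + 1ξ₂.
Selectivity: 1ξ₁ / (2ξ₂) = 3.42 → ξ₁ = 6.84 ξ₂.
Substitute: (1·6.84 + 1) ξ₂ = 162 → ξ₂ = 20.66 mol, ξ₁ = 141.3 mol.
Outlet amounts (n = n₀ + Σ ν·ξ):
  C: 756.9 − 1(141.3) − 1(20.66) = 594.9
  E: 0 + 1(141.3) = 141.3
  D: 0 + 2(20.66) = 41.32
  B: 0 + 1(20.66) = 20.66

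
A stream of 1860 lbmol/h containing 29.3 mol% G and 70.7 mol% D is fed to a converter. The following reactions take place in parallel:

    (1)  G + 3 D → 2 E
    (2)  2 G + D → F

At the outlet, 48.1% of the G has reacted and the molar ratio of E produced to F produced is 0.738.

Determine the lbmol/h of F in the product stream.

111 lbmol/h

Conversion of G: G consumed = 0.481 × 545 = 262.1 lbmol/h = 1ξ₁ + 2ξ₂.
Selectivity: 2ξ₁ / (1ξ₂) = 0.738 → ξ₁ = 0.369 ξ₂.
Substitute: (1·0.369 + 2) ξ₂ = 262.1 → ξ₂ = 110.7 lbmol/h, ξ₁ = 40.83 lbmol/h.
Outlet amounts (n = n₀ + Σ ν·ξ):
  G: 545 − 1(40.83) − 2(110.7) = 282.8
  D: 1315 − 3(40.83) − 1(110.7) = 1082
  E: 0 + 2(40.83) = 81.66
  F: 0 + 1(110.7) = 110.7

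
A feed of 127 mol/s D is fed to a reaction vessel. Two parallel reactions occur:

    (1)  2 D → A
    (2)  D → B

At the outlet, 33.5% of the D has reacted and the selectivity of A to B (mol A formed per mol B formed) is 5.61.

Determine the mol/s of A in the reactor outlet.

Conversion of D: D consumed = 0.335 × 127 = 42.55 mol/s = 2ξ₁ + 1ξ₂.
Selectivity: 1ξ₁ / (1ξ₂) = 5.61 → ξ₁ = 5.61 ξ₂.
Substitute: (2·5.61 + 1) ξ₂ = 42.55 → ξ₂ = 3.482 mol/s, ξ₁ = 19.53 mol/s.
Outlet amounts (n = n₀ + Σ ν·ξ):
  D: 127 − 2(19.53) − 1(3.482) = 84.45
  A: 0 + 1(19.53) = 19.53
  B: 0 + 1(3.482) = 3.482

19.5 mol/s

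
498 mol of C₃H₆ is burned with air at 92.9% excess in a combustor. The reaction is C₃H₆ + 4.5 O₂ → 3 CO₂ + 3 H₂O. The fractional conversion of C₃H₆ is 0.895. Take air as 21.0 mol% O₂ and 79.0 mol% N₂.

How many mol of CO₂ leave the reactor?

1340 mol

Stoichiometric O₂ = 4.5 × 498 = 2241 mol; O₂ fed = 2241 × 1.929 = 4323 mol.
N₂ fed = 4323 × 79/21 = 16260 mol.
Fuel reacted = 0.895 × 498 → ξ = 445.7 mol.
Outlet (n = n₀ + ν ξ):
  C₃H₆: 498 − 1(445.7) = 52.29
  O₂: 4323 − 4.5(445.7) = 2317
  N₂: 16260 (inert)
  CO₂: 0 + 3(445.7) = 1337
  H₂O: 0 + 3(445.7) = 1337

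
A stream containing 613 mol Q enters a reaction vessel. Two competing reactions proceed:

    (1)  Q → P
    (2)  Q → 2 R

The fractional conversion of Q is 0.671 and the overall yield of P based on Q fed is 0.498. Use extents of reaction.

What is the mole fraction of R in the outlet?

0.295

Yield of P: 1ξ₁ / 613 = 0.498 → ξ₁ = 305.3 mol.
Conversion of Q: 1ξ₁ + 1ξ₂ = 0.671 × 613 = 411.3 → ξ₂ = 106 mol.
Outlet amounts (n = n₀ + Σ ν·ξ):
  Q: 613 − 1(305.3) − 1(106) = 201.7
  P: 0 + 1(305.3) = 305.3
  R: 0 + 2(106) = 212.1
Total out = 719 mol; y_R = 212.1 / 719 = 0.295.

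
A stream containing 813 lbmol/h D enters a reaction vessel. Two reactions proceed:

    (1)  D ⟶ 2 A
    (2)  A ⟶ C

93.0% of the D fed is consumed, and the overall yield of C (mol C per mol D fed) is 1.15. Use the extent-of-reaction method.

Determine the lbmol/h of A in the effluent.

Conversion of D: D consumed = 1ξ₁ = 0.93 × 813 → ξ₁ = 756.1 lbmol/h.
Yield of C: 1ξ₂ / 813 = 1.15 → ξ₂ = 934.9 lbmol/h.
Outlet amounts (n = n₀ + Σ ν·ξ):
  D: 813 − 1(756.1) = 56.91
  A: 0 + 2(756.1) − 1(934.9) = 577.2
  C: 0 + 1(934.9) = 934.9

577 lbmol/h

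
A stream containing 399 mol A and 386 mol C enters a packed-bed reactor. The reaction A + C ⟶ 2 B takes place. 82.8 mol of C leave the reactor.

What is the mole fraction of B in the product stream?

0.772

For C: n = n₀ − 1ξ → 82.8 = 386 − 1ξ, giving ξ = 303.2 mol.
Outlet amounts (n = n₀ + ν ξ):
  A: 399 − 1(303.2) = 95.8
  C: 386 − 1(303.2) = 82.8
  B: 0 + 2(303.2) = 606.4
Total out = 785 mol; y_B = 606.4 / 785 = 0.7725.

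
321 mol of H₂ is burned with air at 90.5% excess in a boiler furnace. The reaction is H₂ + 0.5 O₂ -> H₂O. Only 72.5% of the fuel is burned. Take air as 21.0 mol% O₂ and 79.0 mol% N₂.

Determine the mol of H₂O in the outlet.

233 mol

Stoichiometric O₂ = 0.5 × 321 = 160.5 mol; O₂ fed = 160.5 × 1.905 = 305.8 mol.
N₂ fed = 305.8 × 79/21 = 1150 mol.
Fuel reacted = 0.725 × 321 → ξ = 232.7 mol.
Outlet (n = n₀ + ν ξ):
  H₂: 321 − 1(232.7) = 88.28
  O₂: 305.8 − 0.5(232.7) = 189.4
  N₂: 1150 (inert)
  H₂O: 0 + 1(232.7) = 232.7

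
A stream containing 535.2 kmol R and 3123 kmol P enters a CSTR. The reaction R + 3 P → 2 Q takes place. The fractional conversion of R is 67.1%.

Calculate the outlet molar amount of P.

2050 kmol

R reacted = 0.671 × 535.2 = 359.1 kmol; ν_R = −1, so ξ = 359.1/1 = 359.1 kmol.
Outlet amounts (n = n₀ + ν ξ):
  R: 535.2 − 1(359.1) = 176.1
  P: 3123 − 3(359.1) = 2046
  Q: 0 + 2(359.1) = 718.2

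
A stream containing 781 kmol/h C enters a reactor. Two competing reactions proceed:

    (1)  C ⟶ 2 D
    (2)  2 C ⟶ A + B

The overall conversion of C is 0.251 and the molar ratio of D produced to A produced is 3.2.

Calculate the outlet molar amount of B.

Conversion of C: C consumed = 0.251 × 781 = 196 kmol/h = 1ξ₁ + 2ξ₂.
Selectivity: 2ξ₁ / (1ξ₂) = 3.2 → ξ₁ = 1.6 ξ₂.
Substitute: (1·1.6 + 2) ξ₂ = 196 → ξ₂ = 54.45 kmol/h, ξ₁ = 87.12 kmol/h.
Outlet amounts (n = n₀ + Σ ν·ξ):
  C: 781 − 1(87.12) − 2(54.45) = 585
  D: 0 + 2(87.12) = 174.2
  A: 0 + 1(54.45) = 54.45
  B: 0 + 1(54.45) = 54.45

54.5 kmol/h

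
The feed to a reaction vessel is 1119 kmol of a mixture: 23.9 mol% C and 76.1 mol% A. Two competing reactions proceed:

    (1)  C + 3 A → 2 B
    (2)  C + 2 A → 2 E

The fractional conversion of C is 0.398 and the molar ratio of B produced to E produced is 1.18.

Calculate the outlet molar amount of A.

Conversion of C: C consumed = 0.398 × 267.4 = 106.4 kmol = 1ξ₁ + 1ξ₂.
Selectivity: 2ξ₁ / (2ξ₂) = 1.18 → ξ₁ = 1.18 ξ₂.
Substitute: (1·1.18 + 1) ξ₂ = 106.4 → ξ₂ = 48.83 kmol, ξ₁ = 57.62 kmol.
Outlet amounts (n = n₀ + Σ ν·ξ):
  C: 267.4 − 1(57.62) − 1(48.83) = 161
  A: 851.6 − 3(57.62) − 2(48.83) = 581.1
  B: 0 + 2(57.62) = 115.2
  E: 0 + 2(48.83) = 97.65

581 kmol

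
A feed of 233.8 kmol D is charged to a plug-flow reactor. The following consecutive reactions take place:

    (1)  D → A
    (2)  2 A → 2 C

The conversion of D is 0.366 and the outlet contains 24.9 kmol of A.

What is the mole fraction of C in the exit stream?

Conversion of D: D consumed = 1ξ₁ = 0.366 × 233.8 → ξ₁ = 85.57 kmol.
A balance: n_A = 0 + 1ξ₁ − 2ξ₂ = 24.9 → ξ₂ = (1·85.57 − 24.9)/2 = 30.34 kmol.
Outlet amounts (n = n₀ + Σ ν·ξ):
  D: 233.8 − 1(85.57) = 148.2
  A: 0 + 1(85.57) − 2(30.34) = 24.9
  C: 0 + 2(30.34) = 60.67
Total out = 233.8 kmol; y_C = 60.67 / 233.8 = 0.2595.

0.259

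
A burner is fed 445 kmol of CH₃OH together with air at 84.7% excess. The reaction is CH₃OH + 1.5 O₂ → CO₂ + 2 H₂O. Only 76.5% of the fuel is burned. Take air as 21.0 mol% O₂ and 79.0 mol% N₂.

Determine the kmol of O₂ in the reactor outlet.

Stoichiometric O₂ = 1.5 × 445 = 667.5 kmol; O₂ fed = 667.5 × 1.847 = 1233 kmol.
N₂ fed = 1233 × 79/21 = 4638 kmol.
Fuel reacted = 0.765 × 445 → ξ = 340.4 kmol.
Outlet (n = n₀ + ν ξ):
  CH₃OH: 445 − 1(340.4) = 104.6
  O₂: 1233 − 1.5(340.4) = 722.2
  N₂: 4638 (inert)
  CO₂: 0 + 1(340.4) = 340.4
  H₂O: 0 + 2(340.4) = 680.9

722 kmol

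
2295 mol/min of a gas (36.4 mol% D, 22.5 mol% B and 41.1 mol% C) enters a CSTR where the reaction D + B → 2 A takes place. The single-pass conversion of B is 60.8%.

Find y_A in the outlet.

0.274

B reacted = 0.608 × 516.4 = 314 mol/min; ν_B = −1, so ξ = 314/1 = 314 mol/min.
Outlet amounts (n = n₀ + ν ξ):
  D: 835.4 − 1(314) = 521.4
  B: 516.4 − 1(314) = 202.4
  A: 0 + 2(314) = 627.9
  C: 943.2 (inert)
Total out = 2295 mol/min; y_A = 627.9 / 2295 = 0.2736.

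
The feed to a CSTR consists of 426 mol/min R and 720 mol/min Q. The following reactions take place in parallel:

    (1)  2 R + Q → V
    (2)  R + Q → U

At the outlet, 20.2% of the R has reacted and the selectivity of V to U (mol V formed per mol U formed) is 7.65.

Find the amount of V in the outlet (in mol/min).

Conversion of R: R consumed = 0.202 × 426 = 86.05 mol/min = 2ξ₁ + 1ξ₂.
Selectivity: 1ξ₁ / (1ξ₂) = 7.65 → ξ₁ = 7.65 ξ₂.
Substitute: (2·7.65 + 1) ξ₂ = 86.05 → ξ₂ = 5.279 mol/min, ξ₁ = 40.39 mol/min.
Outlet amounts (n = n₀ + Σ ν·ξ):
  R: 426 − 2(40.39) − 1(5.279) = 339.9
  Q: 720 − 1(40.39) − 1(5.279) = 674.3
  V: 0 + 1(40.39) = 40.39
  U: 0 + 1(5.279) = 5.279

40.4 mol/min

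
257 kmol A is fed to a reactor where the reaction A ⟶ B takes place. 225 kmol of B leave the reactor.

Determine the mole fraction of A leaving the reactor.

For B: n = n₀ + 1ξ → 225 = 0 + 1ξ, giving ξ = 225 kmol.
Outlet amounts (n = n₀ + ν ξ):
  A: 257 − 1(225) = 32
  B: 0 + 1(225) = 225
Total out = 257 kmol; y_A = 32 / 257 = 0.1245.

0.125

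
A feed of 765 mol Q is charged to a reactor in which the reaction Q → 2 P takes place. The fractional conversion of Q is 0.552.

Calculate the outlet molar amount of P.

Q reacted = 0.552 × 765 = 422.3 mol; ν_Q = −1, so ξ = 422.3/1 = 422.3 mol.
Outlet amounts (n = n₀ + ν ξ):
  Q: 765 − 1(422.3) = 342.7
  P: 0 + 2(422.3) = 844.6

845 mol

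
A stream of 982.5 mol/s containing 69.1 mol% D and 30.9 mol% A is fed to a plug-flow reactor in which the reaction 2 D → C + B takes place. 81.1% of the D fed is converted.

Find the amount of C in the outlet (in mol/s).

D reacted = 0.811 × 678.9 = 550.6 mol/s; ν_D = −2, so ξ = 550.6/2 = 275.3 mol/s.
Outlet amounts (n = n₀ + ν ξ):
  D: 678.9 − 2(275.3) = 128.3
  C: 0 + 1(275.3) = 275.3
  B: 0 + 1(275.3) = 275.3
  A: 303.6 (inert)

275 mol/s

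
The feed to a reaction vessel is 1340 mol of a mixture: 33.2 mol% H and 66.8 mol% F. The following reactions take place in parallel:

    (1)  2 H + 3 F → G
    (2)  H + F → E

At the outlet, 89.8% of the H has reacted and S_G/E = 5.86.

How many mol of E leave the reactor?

31.4 mol

Conversion of H: H consumed = 0.898 × 444.9 = 399.5 mol = 2ξ₁ + 1ξ₂.
Selectivity: 1ξ₁ / (1ξ₂) = 5.86 → ξ₁ = 5.86 ξ₂.
Substitute: (2·5.86 + 1) ξ₂ = 399.5 → ξ₂ = 31.41 mol, ξ₁ = 184 mol.
Outlet amounts (n = n₀ + Σ ν·ξ):
  H: 444.9 − 2(184) − 1(31.41) = 45.38
  F: 895.1 − 3(184) − 1(31.41) = 311.6
  G: 0 + 1(184) = 184
  E: 0 + 1(31.41) = 31.41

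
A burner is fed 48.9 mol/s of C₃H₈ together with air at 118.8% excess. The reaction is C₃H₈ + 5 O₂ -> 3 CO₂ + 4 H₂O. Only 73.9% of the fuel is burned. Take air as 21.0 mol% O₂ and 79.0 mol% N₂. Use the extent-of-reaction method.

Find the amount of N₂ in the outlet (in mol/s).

Stoichiometric O₂ = 5 × 48.9 = 244.5 mol/s; O₂ fed = 244.5 × 2.188 = 535 mol/s.
N₂ fed = 535 × 79/21 = 2012 mol/s.
Fuel reacted = 0.739 × 48.9 → ξ = 36.14 mol/s.
Outlet (n = n₀ + ν ξ):
  C₃H₈: 48.9 − 1(36.14) = 12.76
  O₂: 535 − 5(36.14) = 354.3
  N₂: 2012 (inert)
  CO₂: 0 + 3(36.14) = 108.4
  H₂O: 0 + 4(36.14) = 144.5

2010 mol/s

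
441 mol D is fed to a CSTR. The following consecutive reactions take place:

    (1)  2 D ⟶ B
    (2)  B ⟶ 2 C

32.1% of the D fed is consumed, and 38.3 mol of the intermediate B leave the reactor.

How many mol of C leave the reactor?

Conversion of D: D consumed = 2ξ₁ = 0.321 × 441 → ξ₁ = 70.78 mol.
B balance: n_B = 0 + 1ξ₁ − 1ξ₂ = 38.3 → ξ₂ = (1·70.78 − 38.3)/1 = 32.48 mol.
Outlet amounts (n = n₀ + Σ ν·ξ):
  D: 441 − 2(70.78) = 299.4
  B: 0 + 1(70.78) − 1(32.48) = 38.3
  C: 0 + 2(32.48) = 64.96

65 mol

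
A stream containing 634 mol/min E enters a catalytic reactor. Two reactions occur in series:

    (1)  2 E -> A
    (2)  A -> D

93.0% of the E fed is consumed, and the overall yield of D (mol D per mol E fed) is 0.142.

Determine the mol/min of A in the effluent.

205 mol/min

Conversion of E: E consumed = 2ξ₁ = 0.93 × 634 → ξ₁ = 294.8 mol/min.
Yield of D: 1ξ₂ / 634 = 0.142 → ξ₂ = 90.03 mol/min.
Outlet amounts (n = n₀ + Σ ν·ξ):
  E: 634 − 2(294.8) = 44.38
  A: 0 + 1(294.8) − 1(90.03) = 204.8
  D: 0 + 1(90.03) = 90.03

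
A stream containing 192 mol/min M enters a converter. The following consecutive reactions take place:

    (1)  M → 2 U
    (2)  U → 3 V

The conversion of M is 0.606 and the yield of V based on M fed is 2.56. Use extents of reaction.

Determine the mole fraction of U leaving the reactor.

0.108

Conversion of M: M consumed = 1ξ₁ = 0.606 × 192 → ξ₁ = 116.4 mol/min.
Yield of V: 3ξ₂ / 192 = 2.56 → ξ₂ = 163.8 mol/min.
Outlet amounts (n = n₀ + Σ ν·ξ):
  M: 192 − 1(116.4) = 75.65
  U: 0 + 2(116.4) − 1(163.8) = 68.86
  V: 0 + 3(163.8) = 491.5
Total out = 636 mol/min; y_U = 68.86 / 636 = 0.1083.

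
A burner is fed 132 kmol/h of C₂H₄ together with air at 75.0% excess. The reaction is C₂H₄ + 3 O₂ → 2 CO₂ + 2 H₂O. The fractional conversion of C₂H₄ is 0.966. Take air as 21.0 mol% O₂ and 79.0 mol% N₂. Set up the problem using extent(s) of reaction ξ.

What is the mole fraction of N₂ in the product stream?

Stoichiometric O₂ = 3 × 132 = 396 kmol/h; O₂ fed = 396 × 1.750 = 693 kmol/h.
N₂ fed = 693 × 79/21 = 2607 kmol/h.
Fuel reacted = 0.966 × 132 → ξ = 127.5 kmol/h.
Outlet (n = n₀ + ν ξ):
  C₂H₄: 132 − 1(127.5) = 4.488
  O₂: 693 − 3(127.5) = 310.5
  N₂: 2607 (inert)
  CO₂: 0 + 2(127.5) = 255
  H₂O: 0 + 2(127.5) = 255
Total out = 3432 kmol/h; y_N₂ = 2607 / 3432 = 0.7596.

0.76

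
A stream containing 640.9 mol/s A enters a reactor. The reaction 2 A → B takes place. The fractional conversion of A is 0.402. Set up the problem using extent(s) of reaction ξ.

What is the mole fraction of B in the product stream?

A reacted = 0.402 × 640.9 = 257.6 mol/s; ν_A = −2, so ξ = 257.6/2 = 128.8 mol/s.
Outlet amounts (n = n₀ + ν ξ):
  A: 640.9 − 2(128.8) = 383.3
  B: 0 + 1(128.8) = 128.8
Total out = 512.1 mol/s; y_B = 128.8 / 512.1 = 0.2516.

0.252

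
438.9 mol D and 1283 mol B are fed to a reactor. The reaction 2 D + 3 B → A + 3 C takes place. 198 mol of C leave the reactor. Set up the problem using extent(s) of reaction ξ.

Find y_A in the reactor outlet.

For C: n = n₀ + 3ξ → 198 = 0 + 3ξ, giving ξ = 66 mol.
Outlet amounts (n = n₀ + ν ξ):
  D: 438.9 − 2(66) = 306.9
  B: 1283 − 3(66) = 1085
  A: 0 + 1(66) = 66
  C: 0 + 3(66) = 198
Total out = 1656 mol; y_A = 66 / 1656 = 0.03986.

0.0399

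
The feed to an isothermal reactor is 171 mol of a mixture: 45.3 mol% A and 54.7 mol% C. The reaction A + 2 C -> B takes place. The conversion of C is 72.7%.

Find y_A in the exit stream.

0.422

C reacted = 0.727 × 93.54 = 68 mol; ν_C = −2, so ξ = 68/2 = 34 mol.
Outlet amounts (n = n₀ + ν ξ):
  A: 77.46 − 1(34) = 43.46
  C: 93.54 − 2(34) = 25.54
  B: 0 + 1(34) = 34
Total out = 103 mol; y_A = 43.46 / 103 = 0.422.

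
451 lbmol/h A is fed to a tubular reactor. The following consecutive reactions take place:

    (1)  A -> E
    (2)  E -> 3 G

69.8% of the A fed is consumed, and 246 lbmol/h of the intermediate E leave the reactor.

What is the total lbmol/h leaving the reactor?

589 lbmol/h

Conversion of A: A consumed = 1ξ₁ = 0.698 × 451 → ξ₁ = 314.8 lbmol/h.
E balance: n_E = 0 + 1ξ₁ − 1ξ₂ = 246 → ξ₂ = (1·314.8 − 246)/1 = 68.8 lbmol/h.
Outlet amounts (n = n₀ + Σ ν·ξ):
  A: 451 − 1(314.8) = 136.2
  E: 0 + 1(314.8) − 1(68.8) = 246
  G: 0 + 3(68.8) = 206.4
Total out = 136.2 + 246 + 206.4 = 588.6 lbmol/h.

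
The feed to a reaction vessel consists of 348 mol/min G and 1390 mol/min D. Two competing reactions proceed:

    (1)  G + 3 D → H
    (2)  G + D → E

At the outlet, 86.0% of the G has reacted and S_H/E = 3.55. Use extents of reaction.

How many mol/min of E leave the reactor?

65.8 mol/min

Conversion of G: G consumed = 0.86 × 348 = 299.3 mol/min = 1ξ₁ + 1ξ₂.
Selectivity: 1ξ₁ / (1ξ₂) = 3.55 → ξ₁ = 3.55 ξ₂.
Substitute: (1·3.55 + 1) ξ₂ = 299.3 → ξ₂ = 65.78 mol/min, ξ₁ = 233.5 mol/min.
Outlet amounts (n = n₀ + Σ ν·ξ):
  G: 348 − 1(233.5) − 1(65.78) = 48.72
  D: 1390 − 3(233.5) − 1(65.78) = 623.7
  H: 0 + 1(233.5) = 233.5
  E: 0 + 1(65.78) = 65.78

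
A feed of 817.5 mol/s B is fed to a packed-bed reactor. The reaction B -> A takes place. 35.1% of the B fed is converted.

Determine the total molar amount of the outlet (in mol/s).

B reacted = 0.351 × 817.5 = 286.9 mol/s; ν_B = −1, so ξ = 286.9/1 = 286.9 mol/s.
Outlet amounts (n = n₀ + ν ξ):
  B: 817.5 − 1(286.9) = 530.6
  A: 0 + 1(286.9) = 286.9
Total out = 530.6 + 286.9 = 817.5 mol/s.

818 mol/s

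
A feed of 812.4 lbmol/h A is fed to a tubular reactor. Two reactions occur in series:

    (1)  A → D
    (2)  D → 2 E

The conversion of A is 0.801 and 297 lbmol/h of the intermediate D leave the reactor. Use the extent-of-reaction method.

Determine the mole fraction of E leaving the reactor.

Conversion of A: A consumed = 1ξ₁ = 0.801 × 812.4 → ξ₁ = 650.7 lbmol/h.
D balance: n_D = 0 + 1ξ₁ − 1ξ₂ = 297 → ξ₂ = (1·650.7 − 297)/1 = 353.7 lbmol/h.
Outlet amounts (n = n₀ + Σ ν·ξ):
  A: 812.4 − 1(650.7) = 161.7
  D: 0 + 1(650.7) − 1(353.7) = 297
  E: 0 + 2(353.7) = 707.5
Total out = 1166 lbmol/h; y_E = 707.5 / 1166 = 0.6067.

0.607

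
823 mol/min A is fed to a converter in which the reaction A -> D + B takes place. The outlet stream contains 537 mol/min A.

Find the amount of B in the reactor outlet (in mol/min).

For A: n = n₀ − 1ξ → 537 = 823 − 1ξ, giving ξ = 286 mol/min.
Outlet amounts (n = n₀ + ν ξ):
  A: 823 − 1(286) = 537
  D: 0 + 1(286) = 286
  B: 0 + 1(286) = 286

286 mol/min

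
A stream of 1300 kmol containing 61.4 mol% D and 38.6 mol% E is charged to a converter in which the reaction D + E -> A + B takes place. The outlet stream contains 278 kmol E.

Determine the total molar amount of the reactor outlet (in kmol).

For E: n = n₀ − 1ξ → 278 = 501.8 − 1ξ, giving ξ = 223.8 kmol.
Outlet amounts (n = n₀ + ν ξ):
  D: 798.2 − 1(223.8) = 574.4
  E: 501.8 − 1(223.8) = 278
  A: 0 + 1(223.8) = 223.8
  B: 0 + 1(223.8) = 223.8
Total out = 574.4 + 278 + 223.8 + 223.8 = 1300 kmol.

1300 kmol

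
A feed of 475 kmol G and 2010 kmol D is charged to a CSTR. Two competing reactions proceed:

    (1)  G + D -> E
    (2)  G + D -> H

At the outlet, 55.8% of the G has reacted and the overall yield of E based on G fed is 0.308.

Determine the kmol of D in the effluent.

Yield of E: 1ξ₁ / 475 = 0.308 → ξ₁ = 146.3 kmol.
Conversion of G: 1ξ₁ + 1ξ₂ = 0.558 × 475 = 265.1 → ξ₂ = 118.8 kmol.
Outlet amounts (n = n₀ + Σ ν·ξ):
  G: 475 − 1(146.3) − 1(118.8) = 209.9
  D: 2010 − 1(146.3) − 1(118.8) = 1745
  E: 0 + 1(146.3) = 146.3
  H: 0 + 1(118.8) = 118.8

1740 kmol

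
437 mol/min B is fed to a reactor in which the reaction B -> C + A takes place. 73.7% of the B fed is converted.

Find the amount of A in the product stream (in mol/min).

322 mol/min

B reacted = 0.737 × 437 = 322.1 mol/min; ν_B = −1, so ξ = 322.1/1 = 322.1 mol/min.
Outlet amounts (n = n₀ + ν ξ):
  B: 437 − 1(322.1) = 114.9
  C: 0 + 1(322.1) = 322.1
  A: 0 + 1(322.1) = 322.1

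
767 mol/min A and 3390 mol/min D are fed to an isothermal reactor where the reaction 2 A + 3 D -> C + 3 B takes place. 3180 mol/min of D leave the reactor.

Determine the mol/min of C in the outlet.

70 mol/min

For D: n = n₀ − 3ξ → 3180 = 3390 − 3ξ, giving ξ = 70 mol/min.
Outlet amounts (n = n₀ + ν ξ):
  A: 767 − 2(70) = 627
  D: 3390 − 3(70) = 3180
  C: 0 + 1(70) = 70
  B: 0 + 3(70) = 210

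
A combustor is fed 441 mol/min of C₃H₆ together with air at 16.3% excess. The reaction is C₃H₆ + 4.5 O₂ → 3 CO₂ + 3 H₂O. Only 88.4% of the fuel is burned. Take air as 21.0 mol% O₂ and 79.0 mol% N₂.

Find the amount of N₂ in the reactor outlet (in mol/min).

8680 mol/min

Stoichiometric O₂ = 4.5 × 441 = 1984 mol/min; O₂ fed = 1984 × 1.163 = 2308 mol/min.
N₂ fed = 2308 × 79/21 = 8682 mol/min.
Fuel reacted = 0.884 × 441 → ξ = 389.8 mol/min.
Outlet (n = n₀ + ν ξ):
  C₃H₆: 441 − 1(389.8) = 51.16
  O₂: 2308 − 4.5(389.8) = 553.7
  N₂: 8682 (inert)
  CO₂: 0 + 3(389.8) = 1170
  H₂O: 0 + 3(389.8) = 1170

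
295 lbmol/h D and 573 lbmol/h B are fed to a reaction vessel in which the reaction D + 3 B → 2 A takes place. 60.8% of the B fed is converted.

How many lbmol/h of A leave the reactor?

232 lbmol/h

B reacted = 0.608 × 573 = 348.4 lbmol/h; ν_B = −3, so ξ = 348.4/3 = 116.1 lbmol/h.
Outlet amounts (n = n₀ + ν ξ):
  D: 295 − 1(116.1) = 178.9
  B: 573 − 3(116.1) = 224.6
  A: 0 + 2(116.1) = 232.3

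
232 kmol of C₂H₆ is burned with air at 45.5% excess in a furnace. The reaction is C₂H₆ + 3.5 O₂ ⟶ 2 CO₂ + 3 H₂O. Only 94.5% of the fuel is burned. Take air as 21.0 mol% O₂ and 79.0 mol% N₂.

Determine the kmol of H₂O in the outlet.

658 kmol

Stoichiometric O₂ = 3.5 × 232 = 812 kmol; O₂ fed = 812 × 1.455 = 1181 kmol.
N₂ fed = 1181 × 79/21 = 4445 kmol.
Fuel reacted = 0.945 × 232 → ξ = 219.2 kmol.
Outlet (n = n₀ + ν ξ):
  C₂H₆: 232 − 1(219.2) = 12.76
  O₂: 1181 − 3.5(219.2) = 414.1
  N₂: 4445 (inert)
  CO₂: 0 + 2(219.2) = 438.5
  H₂O: 0 + 3(219.2) = 657.7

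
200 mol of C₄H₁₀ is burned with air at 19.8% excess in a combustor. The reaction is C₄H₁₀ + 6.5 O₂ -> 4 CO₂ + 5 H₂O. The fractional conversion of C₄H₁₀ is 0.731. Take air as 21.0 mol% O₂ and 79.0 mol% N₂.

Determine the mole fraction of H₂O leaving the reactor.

0.0933

Stoichiometric O₂ = 6.5 × 200 = 1300 mol; O₂ fed = 1300 × 1.198 = 1557 mol.
N₂ fed = 1557 × 79/21 = 5859 mol.
Fuel reacted = 0.731 × 200 → ξ = 146.2 mol.
Outlet (n = n₀ + ν ξ):
  C₄H₁₀: 200 − 1(146.2) = 53.8
  O₂: 1557 − 6.5(146.2) = 607.1
  N₂: 5859 (inert)
  CO₂: 0 + 4(146.2) = 584.8
  H₂O: 0 + 5(146.2) = 731
Total out = 7835 mol; y_H₂O = 731 / 7835 = 0.09329.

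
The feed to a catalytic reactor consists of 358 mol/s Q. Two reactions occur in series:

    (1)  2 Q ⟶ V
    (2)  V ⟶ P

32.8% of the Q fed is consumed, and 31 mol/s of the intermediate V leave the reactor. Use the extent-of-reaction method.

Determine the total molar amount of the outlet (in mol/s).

299 mol/s

Conversion of Q: Q consumed = 2ξ₁ = 0.328 × 358 → ξ₁ = 58.71 mol/s.
V balance: n_V = 0 + 1ξ₁ − 1ξ₂ = 31 → ξ₂ = (1·58.71 − 31)/1 = 27.71 mol/s.
Outlet amounts (n = n₀ + Σ ν·ξ):
  Q: 358 − 2(58.71) = 240.6
  V: 0 + 1(58.71) − 1(27.71) = 31
  P: 0 + 1(27.71) = 27.71
Total out = 240.6 + 31 + 27.71 = 299.3 mol/s.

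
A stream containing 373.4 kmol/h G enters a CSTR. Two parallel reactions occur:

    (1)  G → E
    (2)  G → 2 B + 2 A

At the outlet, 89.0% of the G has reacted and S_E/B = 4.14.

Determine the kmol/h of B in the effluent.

Conversion of G: G consumed = 0.89 × 373.4 = 332.3 kmol/h = 1ξ₁ + 1ξ₂.
Selectivity: 1ξ₁ / (2ξ₂) = 4.14 → ξ₁ = 8.28 ξ₂.
Substitute: (1·8.28 + 1) ξ₂ = 332.3 → ξ₂ = 35.81 kmol/h, ξ₁ = 296.5 kmol/h.
Outlet amounts (n = n₀ + Σ ν·ξ):
  G: 373.4 − 1(296.5) − 1(35.81) = 41.07
  E: 0 + 1(296.5) = 296.5
  B: 0 + 2(35.81) = 71.62
  A: 0 + 2(35.81) = 71.62

71.6 kmol/h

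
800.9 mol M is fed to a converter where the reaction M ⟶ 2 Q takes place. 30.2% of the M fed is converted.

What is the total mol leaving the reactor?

M reacted = 0.302 × 800.9 = 241.9 mol; ν_M = −1, so ξ = 241.9/1 = 241.9 mol.
Outlet amounts (n = n₀ + ν ξ):
  M: 800.9 − 1(241.9) = 559
  Q: 0 + 2(241.9) = 483.7
Total out = 559 + 483.7 = 1043 mol.

1040 mol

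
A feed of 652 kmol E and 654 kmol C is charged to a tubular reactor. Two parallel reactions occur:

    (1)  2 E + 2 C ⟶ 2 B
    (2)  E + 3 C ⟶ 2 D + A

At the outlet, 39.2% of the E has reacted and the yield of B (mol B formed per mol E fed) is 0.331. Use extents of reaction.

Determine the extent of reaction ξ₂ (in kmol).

Yield of B: 2ξ₁ / 652 = 0.331 → ξ₁ = 107.9 kmol.
Conversion of E: 2ξ₁ + 1ξ₂ = 0.392 × 652 = 255.6 → ξ₂ = 39.77 kmol.
Outlet amounts (n = n₀ + Σ ν·ξ):
  E: 652 − 2(107.9) − 1(39.77) = 396.4
  C: 654 − 2(107.9) − 3(39.77) = 318.9
  B: 0 + 2(107.9) = 215.8
  D: 0 + 2(39.77) = 79.54
  A: 0 + 1(39.77) = 39.77

ξ₂ = 39.8 kmol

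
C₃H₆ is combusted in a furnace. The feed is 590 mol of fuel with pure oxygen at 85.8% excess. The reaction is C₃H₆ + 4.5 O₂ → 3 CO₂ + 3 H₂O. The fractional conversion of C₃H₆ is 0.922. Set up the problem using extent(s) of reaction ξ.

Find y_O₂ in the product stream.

Stoichiometric O₂ = 4.5 × 590 = 2655 mol; O₂ fed = 2655 × 1.858 = 4933 mol.
Fuel reacted = 0.922 × 590 → ξ = 544 mol.
Outlet (n = n₀ + ν ξ):
  C₃H₆: 590 − 1(544) = 46.02
  O₂: 4933 − 4.5(544) = 2485
  CO₂: 0 + 3(544) = 1632
  H₂O: 0 + 3(544) = 1632
Total out = 5795 mol; y_O₂ = 2485 / 5795 = 0.4288.

0.429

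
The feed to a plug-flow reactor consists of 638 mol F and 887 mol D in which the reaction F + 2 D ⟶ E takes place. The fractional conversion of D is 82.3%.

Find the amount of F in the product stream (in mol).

D reacted = 0.823 × 887 = 730 mol; ν_D = −2, so ξ = 730/2 = 365 mol.
Outlet amounts (n = n₀ + ν ξ):
  F: 638 − 1(365) = 273
  D: 887 − 2(365) = 157
  E: 0 + 1(365) = 365

273 mol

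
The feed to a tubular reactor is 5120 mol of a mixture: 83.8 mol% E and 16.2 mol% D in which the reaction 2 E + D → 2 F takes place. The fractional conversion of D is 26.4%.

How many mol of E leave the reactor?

D reacted = 0.264 × 829.4 = 219 mol; ν_D = −1, so ξ = 219/1 = 219 mol.
Outlet amounts (n = n₀ + ν ξ):
  E: 4291 − 2(219) = 3853
  D: 829.4 − 1(219) = 610.5
  F: 0 + 2(219) = 437.9

3850 mol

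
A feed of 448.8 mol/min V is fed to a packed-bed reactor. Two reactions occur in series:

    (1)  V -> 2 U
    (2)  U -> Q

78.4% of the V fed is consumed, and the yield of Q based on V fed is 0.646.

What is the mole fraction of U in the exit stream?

0.517

Conversion of V: V consumed = 1ξ₁ = 0.784 × 448.8 → ξ₁ = 351.9 mol/min.
Yield of Q: 1ξ₂ / 448.8 = 0.646 → ξ₂ = 289.9 mol/min.
Outlet amounts (n = n₀ + Σ ν·ξ):
  V: 448.8 − 1(351.9) = 96.94
  U: 0 + 2(351.9) − 1(289.9) = 413.8
  Q: 0 + 1(289.9) = 289.9
Total out = 800.7 mol/min; y_U = 413.8 / 800.7 = 0.5168.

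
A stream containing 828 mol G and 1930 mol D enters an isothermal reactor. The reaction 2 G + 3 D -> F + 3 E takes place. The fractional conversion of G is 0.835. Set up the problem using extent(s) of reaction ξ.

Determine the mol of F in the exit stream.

G reacted = 0.835 × 828 = 691.4 mol; ν_G = −2, so ξ = 691.4/2 = 345.7 mol.
Outlet amounts (n = n₀ + ν ξ):
  G: 828 − 2(345.7) = 136.6
  D: 1930 − 3(345.7) = 892.9
  F: 0 + 1(345.7) = 345.7
  E: 0 + 3(345.7) = 1037

346 mol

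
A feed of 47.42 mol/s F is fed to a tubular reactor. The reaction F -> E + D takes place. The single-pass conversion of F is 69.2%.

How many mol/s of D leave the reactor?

F reacted = 0.692 × 47.42 = 32.81 mol/s; ν_F = −1, so ξ = 32.81/1 = 32.81 mol/s.
Outlet amounts (n = n₀ + ν ξ):
  F: 47.42 − 1(32.81) = 14.61
  E: 0 + 1(32.81) = 32.81
  D: 0 + 1(32.81) = 32.81

32.8 mol/s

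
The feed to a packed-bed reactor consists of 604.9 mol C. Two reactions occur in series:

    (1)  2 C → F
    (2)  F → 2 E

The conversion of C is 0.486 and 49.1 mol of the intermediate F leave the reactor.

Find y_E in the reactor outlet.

Conversion of C: C consumed = 2ξ₁ = 0.486 × 604.9 → ξ₁ = 147 mol.
F balance: n_F = 0 + 1ξ₁ − 1ξ₂ = 49.1 → ξ₂ = (1·147 − 49.1)/1 = 97.89 mol.
Outlet amounts (n = n₀ + Σ ν·ξ):
  C: 604.9 − 2(147) = 310.9
  F: 0 + 1(147) − 1(97.89) = 49.1
  E: 0 + 2(97.89) = 195.8
Total out = 555.8 mol; y_E = 195.8 / 555.8 = 0.3523.

0.352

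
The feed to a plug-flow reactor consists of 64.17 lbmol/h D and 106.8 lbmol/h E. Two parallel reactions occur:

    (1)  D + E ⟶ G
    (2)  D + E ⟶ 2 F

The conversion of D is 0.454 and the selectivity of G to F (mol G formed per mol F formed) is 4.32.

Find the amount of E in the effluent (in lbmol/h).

77.7 lbmol/h

Conversion of D: D consumed = 0.454 × 64.17 = 29.13 lbmol/h = 1ξ₁ + 1ξ₂.
Selectivity: 1ξ₁ / (2ξ₂) = 4.32 → ξ₁ = 8.64 ξ₂.
Substitute: (1·8.64 + 1) ξ₂ = 29.13 → ξ₂ = 3.022 lbmol/h, ξ₁ = 26.11 lbmol/h.
Outlet amounts (n = n₀ + Σ ν·ξ):
  D: 64.17 − 1(26.11) − 1(3.022) = 35.04
  E: 106.8 − 1(26.11) − 1(3.022) = 77.67
  G: 0 + 1(26.11) = 26.11
  F: 0 + 2(3.022) = 6.044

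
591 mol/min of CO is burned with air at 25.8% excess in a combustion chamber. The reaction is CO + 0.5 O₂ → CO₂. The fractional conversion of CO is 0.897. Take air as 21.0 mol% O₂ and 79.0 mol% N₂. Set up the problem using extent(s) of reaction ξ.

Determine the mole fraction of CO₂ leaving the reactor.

0.253

Stoichiometric O₂ = 0.5 × 591 = 295.5 mol/min; O₂ fed = 295.5 × 1.258 = 371.7 mol/min.
N₂ fed = 371.7 × 79/21 = 1398 mol/min.
Fuel reacted = 0.897 × 591 → ξ = 530.1 mol/min.
Outlet (n = n₀ + ν ξ):
  CO: 591 − 1(530.1) = 60.87
  O₂: 371.7 − 0.5(530.1) = 106.7
  N₂: 1398 (inert)
  CO₂: 0 + 1(530.1) = 530.1
Total out = 2096 mol/min; y_CO₂ = 530.1 / 2096 = 0.2529.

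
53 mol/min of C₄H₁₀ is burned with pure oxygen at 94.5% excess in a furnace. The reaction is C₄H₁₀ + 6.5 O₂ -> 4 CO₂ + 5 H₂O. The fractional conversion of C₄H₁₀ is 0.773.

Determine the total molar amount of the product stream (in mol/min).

Stoichiometric O₂ = 6.5 × 53 = 344.5 mol/min; O₂ fed = 344.5 × 1.945 = 670.1 mol/min.
Fuel reacted = 0.773 × 53 → ξ = 40.97 mol/min.
Outlet (n = n₀ + ν ξ):
  C₄H₁₀: 53 − 1(40.97) = 12.03
  O₂: 670.1 − 6.5(40.97) = 403.8
  CO₂: 0 + 4(40.97) = 163.9
  H₂O: 0 + 5(40.97) = 204.8
Total out = 12.03 + 403.8 + 163.9 + 204.8 = 784.5 mol/min.

785 mol/min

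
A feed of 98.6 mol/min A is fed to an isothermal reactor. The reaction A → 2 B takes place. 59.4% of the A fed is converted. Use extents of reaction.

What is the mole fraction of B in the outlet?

A reacted = 0.594 × 98.6 = 58.57 mol/min; ν_A = −1, so ξ = 58.57/1 = 58.57 mol/min.
Outlet amounts (n = n₀ + ν ξ):
  A: 98.6 − 1(58.57) = 40.03
  B: 0 + 2(58.57) = 117.1
Total out = 157.2 mol/min; y_B = 117.1 / 157.2 = 0.7453.

0.745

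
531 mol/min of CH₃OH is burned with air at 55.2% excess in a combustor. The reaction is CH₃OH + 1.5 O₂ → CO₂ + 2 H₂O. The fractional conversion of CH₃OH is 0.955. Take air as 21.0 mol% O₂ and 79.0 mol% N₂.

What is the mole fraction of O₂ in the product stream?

Stoichiometric O₂ = 1.5 × 531 = 796.5 mol/min; O₂ fed = 796.5 × 1.552 = 1236 mol/min.
N₂ fed = 1236 × 79/21 = 4650 mol/min.
Fuel reacted = 0.955 × 531 → ξ = 507.1 mol/min.
Outlet (n = n₀ + ν ξ):
  CH₃OH: 531 − 1(507.1) = 23.9
  O₂: 1236 − 1.5(507.1) = 475.5
  N₂: 4650 (inert)
  CO₂: 0 + 1(507.1) = 507.1
  H₂O: 0 + 2(507.1) = 1014
Total out = 6671 mol/min; y_O₂ = 475.5 / 6671 = 0.07128.

0.0713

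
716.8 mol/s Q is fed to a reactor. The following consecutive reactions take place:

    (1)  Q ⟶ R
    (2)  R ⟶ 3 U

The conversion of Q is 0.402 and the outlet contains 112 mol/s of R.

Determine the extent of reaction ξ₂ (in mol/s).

ξ₂ = 176 mol/s

Conversion of Q: Q consumed = 1ξ₁ = 0.402 × 716.8 → ξ₁ = 288.2 mol/s.
R balance: n_R = 0 + 1ξ₁ − 1ξ₂ = 112 → ξ₂ = (1·288.2 − 112)/1 = 176.2 mol/s.
Outlet amounts (n = n₀ + Σ ν·ξ):
  Q: 716.8 − 1(288.2) = 428.6
  R: 0 + 1(288.2) − 1(176.2) = 112
  U: 0 + 3(176.2) = 528.5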